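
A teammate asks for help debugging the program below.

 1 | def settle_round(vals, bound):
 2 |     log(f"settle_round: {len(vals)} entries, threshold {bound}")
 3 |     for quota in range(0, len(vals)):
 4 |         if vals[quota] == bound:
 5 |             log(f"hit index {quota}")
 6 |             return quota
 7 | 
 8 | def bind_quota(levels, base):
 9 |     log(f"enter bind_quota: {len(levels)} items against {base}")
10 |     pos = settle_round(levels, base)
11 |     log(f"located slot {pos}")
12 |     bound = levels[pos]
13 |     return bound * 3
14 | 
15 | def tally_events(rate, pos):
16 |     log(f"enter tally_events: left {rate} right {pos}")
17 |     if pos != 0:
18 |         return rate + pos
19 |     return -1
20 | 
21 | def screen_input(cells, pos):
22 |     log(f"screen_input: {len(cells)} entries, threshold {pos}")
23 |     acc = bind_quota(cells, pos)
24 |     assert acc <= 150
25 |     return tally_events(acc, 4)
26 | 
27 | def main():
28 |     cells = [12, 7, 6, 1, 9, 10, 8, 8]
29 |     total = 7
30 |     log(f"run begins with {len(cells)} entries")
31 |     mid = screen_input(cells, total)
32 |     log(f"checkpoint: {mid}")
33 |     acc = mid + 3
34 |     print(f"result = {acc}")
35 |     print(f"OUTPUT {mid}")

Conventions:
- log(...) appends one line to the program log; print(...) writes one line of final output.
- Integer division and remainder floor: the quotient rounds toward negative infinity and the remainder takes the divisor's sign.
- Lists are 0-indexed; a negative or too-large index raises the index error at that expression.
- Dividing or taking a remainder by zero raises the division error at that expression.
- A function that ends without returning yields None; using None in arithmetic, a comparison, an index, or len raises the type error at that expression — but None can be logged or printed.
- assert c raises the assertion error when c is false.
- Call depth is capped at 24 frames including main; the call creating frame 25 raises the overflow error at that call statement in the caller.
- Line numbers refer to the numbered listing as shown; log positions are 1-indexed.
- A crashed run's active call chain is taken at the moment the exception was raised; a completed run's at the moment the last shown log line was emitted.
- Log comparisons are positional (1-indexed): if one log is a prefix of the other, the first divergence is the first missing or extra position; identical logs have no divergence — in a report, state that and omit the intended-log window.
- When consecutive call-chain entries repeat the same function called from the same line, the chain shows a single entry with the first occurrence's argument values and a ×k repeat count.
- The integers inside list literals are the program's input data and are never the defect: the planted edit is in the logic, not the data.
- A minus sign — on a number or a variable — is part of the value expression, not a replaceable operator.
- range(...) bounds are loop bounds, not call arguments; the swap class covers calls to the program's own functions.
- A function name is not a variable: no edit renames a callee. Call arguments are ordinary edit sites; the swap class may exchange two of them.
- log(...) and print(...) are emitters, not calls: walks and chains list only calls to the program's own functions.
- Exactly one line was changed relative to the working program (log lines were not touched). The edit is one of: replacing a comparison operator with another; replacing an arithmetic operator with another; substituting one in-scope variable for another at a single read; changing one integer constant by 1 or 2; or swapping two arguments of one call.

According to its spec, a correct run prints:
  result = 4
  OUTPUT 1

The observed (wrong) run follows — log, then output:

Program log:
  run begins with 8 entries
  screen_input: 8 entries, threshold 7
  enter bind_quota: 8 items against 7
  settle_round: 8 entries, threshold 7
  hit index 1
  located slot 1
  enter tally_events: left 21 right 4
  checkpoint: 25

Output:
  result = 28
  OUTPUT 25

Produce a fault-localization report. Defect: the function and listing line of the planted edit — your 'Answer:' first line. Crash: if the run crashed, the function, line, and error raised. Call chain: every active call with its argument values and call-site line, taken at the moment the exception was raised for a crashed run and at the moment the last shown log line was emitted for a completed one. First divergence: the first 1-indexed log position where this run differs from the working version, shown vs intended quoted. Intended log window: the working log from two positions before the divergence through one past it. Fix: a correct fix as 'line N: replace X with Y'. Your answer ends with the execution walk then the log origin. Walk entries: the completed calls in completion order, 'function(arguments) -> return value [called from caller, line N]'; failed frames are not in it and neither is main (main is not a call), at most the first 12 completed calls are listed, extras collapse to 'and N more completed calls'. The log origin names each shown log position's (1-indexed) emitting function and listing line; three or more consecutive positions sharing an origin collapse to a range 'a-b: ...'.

Answer: the defect is in tally_events at line 18.
The tell: The log first diverges at position 8: the faulty run prints 'checkpoint: 25' where the working version prints 'checkpoint: 1'.
Call chain: main.
First divergence: position 8 — shown 'checkpoint: 25', intended 'checkpoint: 1'.
Intended log window:
  6: located slot 1
  7: enter tally_events: left 21 right 4
  8: checkpoint: 1
Execution walk:
  settle_round([12, 7, 6, 1, 9, 10, 8, 8], 7) -> 1  [called from bind_quota, line 10]
  bind_quota([12, 7, 6, 1, 9, 10, 8, 8], 7) -> 21  [called from screen_input, line 23]
  tally_events(21, 4) -> 25  [called from screen_input, line 25]
  screen_input([12, 7, 6, 1, 9, 10, 8, 8], 7) -> 25  [called from main, line 31]
Log line origins:
  1: logged in main at line 30
  2: logged in screen_input at line 22
  3: logged in bind_quota at line 9
  4: logged in settle_round at line 2
  5: logged in settle_round at line 5
  6: logged in bind_quota at line 11
  7: logged in tally_events at line 16
  8: logged in main at line 32
A correct fix: line 18: replace `+` with `%`.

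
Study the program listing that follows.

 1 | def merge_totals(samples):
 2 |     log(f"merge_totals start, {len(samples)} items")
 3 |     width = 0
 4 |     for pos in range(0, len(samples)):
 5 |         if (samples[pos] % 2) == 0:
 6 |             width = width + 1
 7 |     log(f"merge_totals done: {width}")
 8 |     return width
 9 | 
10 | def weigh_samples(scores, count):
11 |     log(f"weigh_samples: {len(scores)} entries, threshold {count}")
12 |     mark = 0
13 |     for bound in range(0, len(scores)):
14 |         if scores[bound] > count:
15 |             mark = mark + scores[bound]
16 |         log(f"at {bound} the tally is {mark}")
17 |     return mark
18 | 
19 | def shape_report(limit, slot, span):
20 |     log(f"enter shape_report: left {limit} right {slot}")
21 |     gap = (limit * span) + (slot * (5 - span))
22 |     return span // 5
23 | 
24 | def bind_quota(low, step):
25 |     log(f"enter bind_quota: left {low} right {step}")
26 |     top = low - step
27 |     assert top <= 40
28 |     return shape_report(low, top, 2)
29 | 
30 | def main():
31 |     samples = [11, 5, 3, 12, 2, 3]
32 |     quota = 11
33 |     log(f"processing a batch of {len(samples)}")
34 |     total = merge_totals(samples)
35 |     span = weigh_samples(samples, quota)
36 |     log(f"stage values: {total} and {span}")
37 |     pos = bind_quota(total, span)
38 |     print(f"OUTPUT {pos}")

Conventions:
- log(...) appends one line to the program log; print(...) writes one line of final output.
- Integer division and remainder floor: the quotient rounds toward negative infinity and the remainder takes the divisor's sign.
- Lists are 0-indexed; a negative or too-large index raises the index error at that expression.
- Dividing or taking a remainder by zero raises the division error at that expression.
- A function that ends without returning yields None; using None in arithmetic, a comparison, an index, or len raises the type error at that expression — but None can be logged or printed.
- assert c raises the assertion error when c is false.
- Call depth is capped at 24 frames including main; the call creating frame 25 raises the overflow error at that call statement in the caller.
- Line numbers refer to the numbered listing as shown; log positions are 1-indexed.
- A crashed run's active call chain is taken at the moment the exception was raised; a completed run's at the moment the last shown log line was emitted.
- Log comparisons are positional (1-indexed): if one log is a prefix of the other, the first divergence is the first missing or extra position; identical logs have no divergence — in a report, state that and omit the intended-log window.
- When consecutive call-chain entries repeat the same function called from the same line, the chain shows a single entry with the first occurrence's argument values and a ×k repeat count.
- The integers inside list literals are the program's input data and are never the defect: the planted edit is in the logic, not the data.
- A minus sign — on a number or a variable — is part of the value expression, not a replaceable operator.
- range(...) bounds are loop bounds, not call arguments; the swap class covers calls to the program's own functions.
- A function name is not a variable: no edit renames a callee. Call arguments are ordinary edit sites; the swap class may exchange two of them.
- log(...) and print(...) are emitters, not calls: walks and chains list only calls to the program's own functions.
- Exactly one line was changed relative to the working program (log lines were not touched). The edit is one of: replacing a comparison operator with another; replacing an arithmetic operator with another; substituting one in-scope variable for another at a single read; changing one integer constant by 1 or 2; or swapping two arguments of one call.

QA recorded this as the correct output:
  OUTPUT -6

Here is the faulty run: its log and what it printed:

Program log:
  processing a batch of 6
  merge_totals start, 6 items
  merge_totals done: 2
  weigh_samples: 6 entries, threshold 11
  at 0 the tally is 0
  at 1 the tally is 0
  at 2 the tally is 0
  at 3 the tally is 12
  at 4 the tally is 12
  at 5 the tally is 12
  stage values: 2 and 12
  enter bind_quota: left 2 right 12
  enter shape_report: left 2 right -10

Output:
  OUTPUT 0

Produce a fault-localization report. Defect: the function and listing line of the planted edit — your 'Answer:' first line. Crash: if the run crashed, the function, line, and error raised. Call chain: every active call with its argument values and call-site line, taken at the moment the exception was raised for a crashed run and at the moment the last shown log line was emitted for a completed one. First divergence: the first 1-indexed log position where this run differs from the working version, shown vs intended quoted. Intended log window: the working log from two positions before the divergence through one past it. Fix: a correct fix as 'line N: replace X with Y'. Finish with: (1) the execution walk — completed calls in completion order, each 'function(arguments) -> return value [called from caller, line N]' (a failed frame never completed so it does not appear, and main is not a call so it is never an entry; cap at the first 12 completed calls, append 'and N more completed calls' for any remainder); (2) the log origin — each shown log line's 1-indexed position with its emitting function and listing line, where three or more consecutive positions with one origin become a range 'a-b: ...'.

Answer: the defect is in shape_report at line 22.
Core observation: No log line changed; the fault shows up purely in the output.
Call chain: main -> bind_quota(2, 12) (called at line 37) -> shape_report(2, -10, 2) (called at line 28).
First divergence: none; the two logs match at every position.
Execution walk:
  merge_totals([11, 5, 3, 12, 2, 3]) -> 2  [called from main, line 34]
  weigh_samples([11, 5, 3, 12, 2, 3], 11) -> 12  [called from main, line 35]
  shape_report(2, -10, 2) -> 0  [called from bind_quota, line 28]
  bind_quota(2, 12) -> 0  [called from main, line 37]
Log origin:
  1 — main, line 33
  2 — merge_totals, line 2
  3 — merge_totals, line 7
  4 — weigh_samples, line 11
  5-10 — weigh_samples, line 16
  11 — main, line 36
  12 — bind_quota, line 25
  13 — shape_report, line 20
A correct fix: line 22: replace `span` with `gap`.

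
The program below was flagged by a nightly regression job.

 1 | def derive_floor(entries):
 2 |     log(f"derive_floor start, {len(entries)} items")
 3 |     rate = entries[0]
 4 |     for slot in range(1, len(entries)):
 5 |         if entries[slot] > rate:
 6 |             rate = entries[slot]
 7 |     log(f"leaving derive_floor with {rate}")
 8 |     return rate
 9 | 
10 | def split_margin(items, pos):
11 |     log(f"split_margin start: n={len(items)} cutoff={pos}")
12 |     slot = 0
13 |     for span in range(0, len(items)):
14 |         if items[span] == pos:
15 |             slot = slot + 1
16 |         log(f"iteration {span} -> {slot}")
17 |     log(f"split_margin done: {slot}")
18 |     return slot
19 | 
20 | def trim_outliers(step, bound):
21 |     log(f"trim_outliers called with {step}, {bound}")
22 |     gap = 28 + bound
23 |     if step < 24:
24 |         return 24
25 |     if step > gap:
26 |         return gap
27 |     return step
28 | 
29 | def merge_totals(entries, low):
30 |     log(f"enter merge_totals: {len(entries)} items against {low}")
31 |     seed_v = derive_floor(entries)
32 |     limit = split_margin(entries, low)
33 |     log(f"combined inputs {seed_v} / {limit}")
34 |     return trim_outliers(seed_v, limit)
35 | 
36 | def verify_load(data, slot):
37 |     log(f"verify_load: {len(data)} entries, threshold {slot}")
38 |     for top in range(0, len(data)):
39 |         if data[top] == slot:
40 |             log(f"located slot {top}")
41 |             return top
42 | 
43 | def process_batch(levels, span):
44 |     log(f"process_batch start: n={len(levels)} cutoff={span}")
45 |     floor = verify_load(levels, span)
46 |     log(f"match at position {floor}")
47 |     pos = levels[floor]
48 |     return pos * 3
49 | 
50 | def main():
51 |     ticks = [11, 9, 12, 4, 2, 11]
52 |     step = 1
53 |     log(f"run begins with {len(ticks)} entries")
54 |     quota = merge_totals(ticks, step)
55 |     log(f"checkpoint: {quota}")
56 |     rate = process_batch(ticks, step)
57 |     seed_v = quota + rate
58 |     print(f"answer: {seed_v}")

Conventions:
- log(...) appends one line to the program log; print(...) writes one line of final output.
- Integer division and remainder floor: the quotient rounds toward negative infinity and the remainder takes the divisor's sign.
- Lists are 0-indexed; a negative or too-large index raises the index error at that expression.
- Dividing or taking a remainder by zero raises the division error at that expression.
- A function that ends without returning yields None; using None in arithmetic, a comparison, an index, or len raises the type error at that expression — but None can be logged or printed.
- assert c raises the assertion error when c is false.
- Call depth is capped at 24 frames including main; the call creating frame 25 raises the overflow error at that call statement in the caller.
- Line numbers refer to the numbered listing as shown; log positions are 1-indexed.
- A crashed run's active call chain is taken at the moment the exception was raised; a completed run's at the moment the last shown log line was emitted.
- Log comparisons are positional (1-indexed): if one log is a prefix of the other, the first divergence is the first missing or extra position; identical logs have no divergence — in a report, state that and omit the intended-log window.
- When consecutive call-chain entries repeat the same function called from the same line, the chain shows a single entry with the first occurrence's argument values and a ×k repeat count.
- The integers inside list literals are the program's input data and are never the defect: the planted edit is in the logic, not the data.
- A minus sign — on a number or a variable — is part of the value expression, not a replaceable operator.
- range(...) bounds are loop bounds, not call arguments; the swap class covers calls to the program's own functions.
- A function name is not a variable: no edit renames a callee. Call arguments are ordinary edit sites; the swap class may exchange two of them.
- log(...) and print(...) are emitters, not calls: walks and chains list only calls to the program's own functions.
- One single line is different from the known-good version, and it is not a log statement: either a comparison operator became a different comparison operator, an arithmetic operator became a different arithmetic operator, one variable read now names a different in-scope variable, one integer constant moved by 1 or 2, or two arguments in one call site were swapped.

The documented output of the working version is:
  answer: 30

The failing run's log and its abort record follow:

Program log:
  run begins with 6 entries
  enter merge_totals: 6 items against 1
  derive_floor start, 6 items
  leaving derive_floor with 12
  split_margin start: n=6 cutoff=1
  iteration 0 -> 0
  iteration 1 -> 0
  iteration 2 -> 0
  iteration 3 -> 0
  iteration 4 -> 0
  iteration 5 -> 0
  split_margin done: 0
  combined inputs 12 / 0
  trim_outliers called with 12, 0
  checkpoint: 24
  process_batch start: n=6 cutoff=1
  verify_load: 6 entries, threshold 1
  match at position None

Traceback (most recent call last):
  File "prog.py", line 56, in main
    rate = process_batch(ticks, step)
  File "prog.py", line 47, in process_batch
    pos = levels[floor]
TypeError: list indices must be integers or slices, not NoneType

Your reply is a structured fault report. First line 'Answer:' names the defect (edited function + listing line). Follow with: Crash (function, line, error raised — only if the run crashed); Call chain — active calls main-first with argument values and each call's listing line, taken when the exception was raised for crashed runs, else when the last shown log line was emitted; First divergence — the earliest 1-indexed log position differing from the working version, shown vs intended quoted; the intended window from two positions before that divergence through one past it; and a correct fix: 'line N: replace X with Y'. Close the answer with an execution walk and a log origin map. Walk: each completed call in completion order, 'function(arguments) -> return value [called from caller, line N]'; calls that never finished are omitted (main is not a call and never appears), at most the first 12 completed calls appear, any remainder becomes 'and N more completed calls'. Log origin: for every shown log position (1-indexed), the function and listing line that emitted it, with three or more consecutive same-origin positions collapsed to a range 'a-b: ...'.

Answer: the defect is in main at line 52.
Key observation: Everything matches until log position 2, which reads 'enter merge_totals: 6 items against 1' in place of 'enter merge_totals: 6 items against 2'.
Crash: process_batch, line 47, TypeError.
Call chain: main -> process_batch([11, 9, 12, 4, 2, 11], 1) (called at line 56).
First divergence: position 2; shown 'enter merge_totals: 6 items against 1' vs intended 'enter merge_totals: 6 items against 2'.
Intended log window:
  1: run begins with 6 entries
  2: enter merge_totals: 6 items against 2
  3: derive_floor start, 6 items
Execution walk:
  derive_floor([11, 9, 12, 4, 2, 11]) -> 12  [called from merge_totals, line 31]
  split_margin([11, 9, 12, 4, 2, 11], 1) -> 0  [called from merge_totals, line 32]
  trim_outliers(12, 0) -> 24  [called from merge_totals, line 34]
  merge_totals([11, 9, 12, 4, 2, 11], 1) -> 24  [called from main, line 54]
  verify_load([11, 9, 12, 4, 2, 11], 1) -> None  [called from process_batch, line 45]
Log origins:
  1: from main, line 53
  2: from merge_totals, line 30
  3: from derive_floor, line 2
  4: from derive_floor, line 7
  5: from split_margin, line 11
  6-11: from split_margin, line 16
  12: from split_margin, line 17
  13: from merge_totals, line 33
  14: from trim_outliers, line 21
  15: from main, line 55
  16: from process_batch, line 44
  17: from verify_load, line 37
  18: from process_batch, line 46
A correct fix: line 52: replace `1` with `2`.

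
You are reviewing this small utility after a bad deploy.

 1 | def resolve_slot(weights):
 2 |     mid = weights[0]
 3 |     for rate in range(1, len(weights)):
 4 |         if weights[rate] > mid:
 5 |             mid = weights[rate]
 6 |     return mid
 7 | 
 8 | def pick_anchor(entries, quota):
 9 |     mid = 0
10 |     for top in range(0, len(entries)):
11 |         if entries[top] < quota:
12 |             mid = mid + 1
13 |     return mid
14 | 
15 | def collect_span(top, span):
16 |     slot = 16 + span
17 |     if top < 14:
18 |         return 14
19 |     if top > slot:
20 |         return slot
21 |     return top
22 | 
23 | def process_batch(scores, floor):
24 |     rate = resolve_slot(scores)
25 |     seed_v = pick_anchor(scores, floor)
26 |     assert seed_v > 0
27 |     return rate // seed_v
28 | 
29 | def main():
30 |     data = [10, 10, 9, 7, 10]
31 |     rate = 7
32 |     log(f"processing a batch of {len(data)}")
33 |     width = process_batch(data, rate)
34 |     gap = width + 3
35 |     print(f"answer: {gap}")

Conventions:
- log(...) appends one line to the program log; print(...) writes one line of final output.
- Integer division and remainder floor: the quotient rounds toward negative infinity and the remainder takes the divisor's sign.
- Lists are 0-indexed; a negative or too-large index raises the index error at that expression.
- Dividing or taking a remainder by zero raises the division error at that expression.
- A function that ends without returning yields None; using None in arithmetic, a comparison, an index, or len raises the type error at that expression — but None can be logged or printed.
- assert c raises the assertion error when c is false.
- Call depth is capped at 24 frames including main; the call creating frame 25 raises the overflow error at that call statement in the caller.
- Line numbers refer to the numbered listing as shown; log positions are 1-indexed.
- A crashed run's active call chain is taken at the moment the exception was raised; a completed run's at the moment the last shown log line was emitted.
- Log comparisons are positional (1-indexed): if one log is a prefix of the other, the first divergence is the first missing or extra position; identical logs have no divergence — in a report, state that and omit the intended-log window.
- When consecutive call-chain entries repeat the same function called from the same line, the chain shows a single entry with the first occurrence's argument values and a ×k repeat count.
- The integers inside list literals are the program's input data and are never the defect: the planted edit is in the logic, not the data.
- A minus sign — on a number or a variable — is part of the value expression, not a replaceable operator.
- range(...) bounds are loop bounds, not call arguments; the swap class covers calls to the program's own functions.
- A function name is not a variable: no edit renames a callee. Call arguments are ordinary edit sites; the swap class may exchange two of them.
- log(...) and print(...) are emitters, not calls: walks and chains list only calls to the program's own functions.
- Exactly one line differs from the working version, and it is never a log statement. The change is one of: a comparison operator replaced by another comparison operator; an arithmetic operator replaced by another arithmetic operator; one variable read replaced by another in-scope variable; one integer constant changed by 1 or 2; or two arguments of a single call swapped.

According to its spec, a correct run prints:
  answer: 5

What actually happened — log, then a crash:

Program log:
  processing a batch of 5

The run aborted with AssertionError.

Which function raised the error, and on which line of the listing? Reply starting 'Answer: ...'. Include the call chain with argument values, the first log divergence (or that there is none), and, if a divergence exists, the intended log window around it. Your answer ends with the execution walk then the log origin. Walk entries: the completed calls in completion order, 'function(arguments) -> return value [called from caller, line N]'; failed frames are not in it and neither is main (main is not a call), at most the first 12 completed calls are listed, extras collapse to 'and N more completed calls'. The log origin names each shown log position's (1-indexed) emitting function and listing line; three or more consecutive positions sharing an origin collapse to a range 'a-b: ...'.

Answer: the error was raised in process_batch, line 26.
Key fact: Every log line matches the working run — the failure is the only observable divergence.
Call chain: main -> process_batch([10, 10, 9, 7, 10], 7) (called at line 33).
First divergence: none — the logs agree in full.
Execution walk:
  resolve_slot([10, 10, 9, 7, 10]) -> 10  [called from process_batch, line 24]
  pick_anchor([10, 10, 9, 7, 10], 7) -> 0  [called from process_batch, line 25]
Origin of each log line:
  1: emitted by main (line 32)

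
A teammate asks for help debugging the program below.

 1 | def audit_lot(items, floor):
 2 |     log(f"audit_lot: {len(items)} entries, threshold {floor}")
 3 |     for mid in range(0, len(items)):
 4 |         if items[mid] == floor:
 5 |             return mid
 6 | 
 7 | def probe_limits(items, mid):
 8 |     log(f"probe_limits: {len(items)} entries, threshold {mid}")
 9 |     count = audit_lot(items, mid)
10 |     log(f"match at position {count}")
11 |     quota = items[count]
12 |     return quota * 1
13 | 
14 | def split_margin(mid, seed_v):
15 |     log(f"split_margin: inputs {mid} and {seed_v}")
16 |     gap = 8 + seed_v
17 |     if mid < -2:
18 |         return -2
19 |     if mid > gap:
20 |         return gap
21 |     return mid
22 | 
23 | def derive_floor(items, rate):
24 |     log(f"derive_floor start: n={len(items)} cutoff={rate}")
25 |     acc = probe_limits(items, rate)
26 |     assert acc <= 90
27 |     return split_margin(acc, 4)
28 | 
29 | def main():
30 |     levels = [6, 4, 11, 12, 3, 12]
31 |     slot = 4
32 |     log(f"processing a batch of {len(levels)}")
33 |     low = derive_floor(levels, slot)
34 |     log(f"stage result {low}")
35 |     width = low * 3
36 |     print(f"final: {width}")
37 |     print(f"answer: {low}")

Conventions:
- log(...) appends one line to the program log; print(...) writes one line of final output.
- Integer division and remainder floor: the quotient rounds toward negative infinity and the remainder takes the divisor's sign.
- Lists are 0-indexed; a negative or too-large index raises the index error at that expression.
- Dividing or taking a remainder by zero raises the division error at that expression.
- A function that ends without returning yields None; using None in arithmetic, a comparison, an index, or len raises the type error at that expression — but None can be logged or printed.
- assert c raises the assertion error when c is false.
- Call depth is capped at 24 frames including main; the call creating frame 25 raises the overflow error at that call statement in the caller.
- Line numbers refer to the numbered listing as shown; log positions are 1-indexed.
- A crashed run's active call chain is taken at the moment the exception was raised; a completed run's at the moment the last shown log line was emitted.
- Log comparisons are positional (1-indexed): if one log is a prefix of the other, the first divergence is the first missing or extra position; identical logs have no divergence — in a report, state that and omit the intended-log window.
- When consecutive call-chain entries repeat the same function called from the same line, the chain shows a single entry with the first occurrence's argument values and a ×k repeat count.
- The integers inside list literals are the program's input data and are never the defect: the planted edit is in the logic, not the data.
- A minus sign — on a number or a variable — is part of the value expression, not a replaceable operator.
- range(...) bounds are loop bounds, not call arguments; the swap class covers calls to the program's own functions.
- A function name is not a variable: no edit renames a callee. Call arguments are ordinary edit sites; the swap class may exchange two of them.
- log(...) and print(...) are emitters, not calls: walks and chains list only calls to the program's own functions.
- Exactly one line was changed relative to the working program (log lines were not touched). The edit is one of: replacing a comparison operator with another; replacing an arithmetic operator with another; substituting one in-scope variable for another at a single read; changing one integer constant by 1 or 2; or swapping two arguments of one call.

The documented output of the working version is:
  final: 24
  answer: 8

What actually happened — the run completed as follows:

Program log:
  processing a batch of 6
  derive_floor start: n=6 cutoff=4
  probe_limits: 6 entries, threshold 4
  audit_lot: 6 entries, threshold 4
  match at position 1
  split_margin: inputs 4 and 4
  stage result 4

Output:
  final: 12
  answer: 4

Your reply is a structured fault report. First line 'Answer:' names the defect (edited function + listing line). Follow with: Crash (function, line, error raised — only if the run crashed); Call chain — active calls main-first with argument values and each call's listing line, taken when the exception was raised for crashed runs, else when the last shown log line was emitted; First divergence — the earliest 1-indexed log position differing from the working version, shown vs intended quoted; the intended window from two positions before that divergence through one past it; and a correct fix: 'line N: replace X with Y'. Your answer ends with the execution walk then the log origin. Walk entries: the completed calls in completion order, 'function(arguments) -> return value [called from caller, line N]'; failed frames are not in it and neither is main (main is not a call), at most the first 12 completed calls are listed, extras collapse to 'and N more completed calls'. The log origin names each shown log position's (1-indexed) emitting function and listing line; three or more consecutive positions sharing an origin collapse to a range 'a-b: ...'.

Answer: the defect is in probe_limits at line 12.
Key fact: Log line 6 is where behavior first shows: 'split_margin: inputs 4 and 4' appears instead of 'split_margin: inputs 8 and 4'.
Call chain: main.
First divergence: position 6; shown 'split_margin: inputs 4 and 4' vs intended 'split_margin: inputs 8 and 4'.
Intended log window:
  4: audit_lot: 6 entries, threshold 4
  5: match at position 1
  6: split_margin: inputs 8 and 4
  7: stage result 8
Execution walk:
  audit_lot([6, 4, 11, 12, 3, 12], 4) -> 1  [called from probe_limits, line 9]
  probe_limits([6, 4, 11, 12, 3, 12], 4) -> 4  [called from derive_floor, line 25]
  split_margin(4, 4) -> 4  [called from derive_floor, line 27]
  derive_floor([6, 4, 11, 12, 3, 12], 4) -> 4  [called from main, line 33]
Origin of each log line:
  1: from main, line 32
  2: from derive_floor, line 24
  3: from probe_limits, line 8
  4: from audit_lot, line 2
  5: from probe_limits, line 10
  6: from split_margin, line 15
  7: from main, line 34
A correct fix: line 12: replace `1` with `2`.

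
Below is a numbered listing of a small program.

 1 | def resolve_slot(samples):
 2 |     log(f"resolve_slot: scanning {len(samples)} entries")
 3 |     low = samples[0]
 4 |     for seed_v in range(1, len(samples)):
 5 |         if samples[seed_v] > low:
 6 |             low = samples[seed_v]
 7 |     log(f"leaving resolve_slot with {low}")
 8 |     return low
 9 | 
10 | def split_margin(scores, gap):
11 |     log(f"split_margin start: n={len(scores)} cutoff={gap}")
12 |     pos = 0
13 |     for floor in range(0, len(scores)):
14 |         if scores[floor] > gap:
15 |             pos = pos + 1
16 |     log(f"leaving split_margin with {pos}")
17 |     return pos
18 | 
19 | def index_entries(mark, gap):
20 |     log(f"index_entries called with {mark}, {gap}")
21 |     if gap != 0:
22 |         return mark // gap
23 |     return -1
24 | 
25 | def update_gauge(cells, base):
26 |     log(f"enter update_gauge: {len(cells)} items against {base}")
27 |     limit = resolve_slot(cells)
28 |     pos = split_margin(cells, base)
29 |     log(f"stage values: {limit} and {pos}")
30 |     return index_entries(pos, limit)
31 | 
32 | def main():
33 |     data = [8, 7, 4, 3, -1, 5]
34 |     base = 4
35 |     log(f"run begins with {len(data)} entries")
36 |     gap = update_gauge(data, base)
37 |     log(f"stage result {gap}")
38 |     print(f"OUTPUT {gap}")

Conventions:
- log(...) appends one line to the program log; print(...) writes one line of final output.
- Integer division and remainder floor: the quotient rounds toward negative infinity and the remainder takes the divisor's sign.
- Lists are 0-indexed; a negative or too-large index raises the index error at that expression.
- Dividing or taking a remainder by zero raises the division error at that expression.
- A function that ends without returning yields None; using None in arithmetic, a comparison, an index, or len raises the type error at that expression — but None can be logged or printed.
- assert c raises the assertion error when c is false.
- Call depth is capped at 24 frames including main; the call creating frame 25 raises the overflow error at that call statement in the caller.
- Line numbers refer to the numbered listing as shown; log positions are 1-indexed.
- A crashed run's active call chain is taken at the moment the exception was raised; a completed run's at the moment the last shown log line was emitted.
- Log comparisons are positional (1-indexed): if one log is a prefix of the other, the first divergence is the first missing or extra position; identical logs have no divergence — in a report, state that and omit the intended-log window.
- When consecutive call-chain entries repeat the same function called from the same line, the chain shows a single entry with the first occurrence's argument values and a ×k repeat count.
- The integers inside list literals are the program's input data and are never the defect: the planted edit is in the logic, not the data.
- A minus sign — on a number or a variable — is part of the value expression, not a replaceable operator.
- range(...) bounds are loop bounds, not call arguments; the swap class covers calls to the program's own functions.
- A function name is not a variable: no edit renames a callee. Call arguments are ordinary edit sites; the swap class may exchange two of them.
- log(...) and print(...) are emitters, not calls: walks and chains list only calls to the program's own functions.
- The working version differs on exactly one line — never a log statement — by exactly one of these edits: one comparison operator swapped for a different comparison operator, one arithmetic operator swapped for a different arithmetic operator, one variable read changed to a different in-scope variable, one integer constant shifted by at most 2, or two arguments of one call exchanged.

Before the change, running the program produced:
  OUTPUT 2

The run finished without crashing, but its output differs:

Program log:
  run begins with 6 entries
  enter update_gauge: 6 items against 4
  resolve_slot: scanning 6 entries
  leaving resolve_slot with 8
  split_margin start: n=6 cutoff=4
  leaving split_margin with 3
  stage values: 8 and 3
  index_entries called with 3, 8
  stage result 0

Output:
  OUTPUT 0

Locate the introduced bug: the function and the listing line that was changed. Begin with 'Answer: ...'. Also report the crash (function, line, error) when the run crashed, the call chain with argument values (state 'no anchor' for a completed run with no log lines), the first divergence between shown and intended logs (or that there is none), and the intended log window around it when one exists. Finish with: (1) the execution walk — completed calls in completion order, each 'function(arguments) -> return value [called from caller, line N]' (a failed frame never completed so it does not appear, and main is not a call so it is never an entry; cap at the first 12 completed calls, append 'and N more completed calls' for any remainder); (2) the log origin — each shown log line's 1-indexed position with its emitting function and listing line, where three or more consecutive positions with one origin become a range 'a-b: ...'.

Answer: the defect is in update_gauge at line 30.
Key fact: Position 8 is the first bad log line: 'index_entries called with 3, 8' should read 'index_entries called with 8, 3'.
Call chain: main.
First divergence: position 8 — shown 'index_entries called with 3, 8', intended 'index_entries called with 8, 3'.
Intended log window:
  6: leaving split_margin with 3
  7: stage values: 8 and 3
  8: index_entries called with 8, 3
  9: stage result 2
Execution walk:
  resolve_slot([8, 7, 4, 3, -1, 5]) -> 8  [called from update_gauge, line 27]
  split_margin([8, 7, 4, 3, -1, 5], 4) -> 3  [called from update_gauge, line 28]
  index_entries(3, 8) -> 0  [called from update_gauge, line 30]
  update_gauge([8, 7, 4, 3, -1, 5], 4) -> 0  [called from main, line 36]
Log origins:
  1: from main, line 35
  2: from update_gauge, line 26
  3: from resolve_slot, line 2
  4: from resolve_slot, line 7
  5: from split_margin, line 11
  6: from split_margin, line 16
  7: from update_gauge, line 29
  8: from index_entries, line 20
  9: from main, line 37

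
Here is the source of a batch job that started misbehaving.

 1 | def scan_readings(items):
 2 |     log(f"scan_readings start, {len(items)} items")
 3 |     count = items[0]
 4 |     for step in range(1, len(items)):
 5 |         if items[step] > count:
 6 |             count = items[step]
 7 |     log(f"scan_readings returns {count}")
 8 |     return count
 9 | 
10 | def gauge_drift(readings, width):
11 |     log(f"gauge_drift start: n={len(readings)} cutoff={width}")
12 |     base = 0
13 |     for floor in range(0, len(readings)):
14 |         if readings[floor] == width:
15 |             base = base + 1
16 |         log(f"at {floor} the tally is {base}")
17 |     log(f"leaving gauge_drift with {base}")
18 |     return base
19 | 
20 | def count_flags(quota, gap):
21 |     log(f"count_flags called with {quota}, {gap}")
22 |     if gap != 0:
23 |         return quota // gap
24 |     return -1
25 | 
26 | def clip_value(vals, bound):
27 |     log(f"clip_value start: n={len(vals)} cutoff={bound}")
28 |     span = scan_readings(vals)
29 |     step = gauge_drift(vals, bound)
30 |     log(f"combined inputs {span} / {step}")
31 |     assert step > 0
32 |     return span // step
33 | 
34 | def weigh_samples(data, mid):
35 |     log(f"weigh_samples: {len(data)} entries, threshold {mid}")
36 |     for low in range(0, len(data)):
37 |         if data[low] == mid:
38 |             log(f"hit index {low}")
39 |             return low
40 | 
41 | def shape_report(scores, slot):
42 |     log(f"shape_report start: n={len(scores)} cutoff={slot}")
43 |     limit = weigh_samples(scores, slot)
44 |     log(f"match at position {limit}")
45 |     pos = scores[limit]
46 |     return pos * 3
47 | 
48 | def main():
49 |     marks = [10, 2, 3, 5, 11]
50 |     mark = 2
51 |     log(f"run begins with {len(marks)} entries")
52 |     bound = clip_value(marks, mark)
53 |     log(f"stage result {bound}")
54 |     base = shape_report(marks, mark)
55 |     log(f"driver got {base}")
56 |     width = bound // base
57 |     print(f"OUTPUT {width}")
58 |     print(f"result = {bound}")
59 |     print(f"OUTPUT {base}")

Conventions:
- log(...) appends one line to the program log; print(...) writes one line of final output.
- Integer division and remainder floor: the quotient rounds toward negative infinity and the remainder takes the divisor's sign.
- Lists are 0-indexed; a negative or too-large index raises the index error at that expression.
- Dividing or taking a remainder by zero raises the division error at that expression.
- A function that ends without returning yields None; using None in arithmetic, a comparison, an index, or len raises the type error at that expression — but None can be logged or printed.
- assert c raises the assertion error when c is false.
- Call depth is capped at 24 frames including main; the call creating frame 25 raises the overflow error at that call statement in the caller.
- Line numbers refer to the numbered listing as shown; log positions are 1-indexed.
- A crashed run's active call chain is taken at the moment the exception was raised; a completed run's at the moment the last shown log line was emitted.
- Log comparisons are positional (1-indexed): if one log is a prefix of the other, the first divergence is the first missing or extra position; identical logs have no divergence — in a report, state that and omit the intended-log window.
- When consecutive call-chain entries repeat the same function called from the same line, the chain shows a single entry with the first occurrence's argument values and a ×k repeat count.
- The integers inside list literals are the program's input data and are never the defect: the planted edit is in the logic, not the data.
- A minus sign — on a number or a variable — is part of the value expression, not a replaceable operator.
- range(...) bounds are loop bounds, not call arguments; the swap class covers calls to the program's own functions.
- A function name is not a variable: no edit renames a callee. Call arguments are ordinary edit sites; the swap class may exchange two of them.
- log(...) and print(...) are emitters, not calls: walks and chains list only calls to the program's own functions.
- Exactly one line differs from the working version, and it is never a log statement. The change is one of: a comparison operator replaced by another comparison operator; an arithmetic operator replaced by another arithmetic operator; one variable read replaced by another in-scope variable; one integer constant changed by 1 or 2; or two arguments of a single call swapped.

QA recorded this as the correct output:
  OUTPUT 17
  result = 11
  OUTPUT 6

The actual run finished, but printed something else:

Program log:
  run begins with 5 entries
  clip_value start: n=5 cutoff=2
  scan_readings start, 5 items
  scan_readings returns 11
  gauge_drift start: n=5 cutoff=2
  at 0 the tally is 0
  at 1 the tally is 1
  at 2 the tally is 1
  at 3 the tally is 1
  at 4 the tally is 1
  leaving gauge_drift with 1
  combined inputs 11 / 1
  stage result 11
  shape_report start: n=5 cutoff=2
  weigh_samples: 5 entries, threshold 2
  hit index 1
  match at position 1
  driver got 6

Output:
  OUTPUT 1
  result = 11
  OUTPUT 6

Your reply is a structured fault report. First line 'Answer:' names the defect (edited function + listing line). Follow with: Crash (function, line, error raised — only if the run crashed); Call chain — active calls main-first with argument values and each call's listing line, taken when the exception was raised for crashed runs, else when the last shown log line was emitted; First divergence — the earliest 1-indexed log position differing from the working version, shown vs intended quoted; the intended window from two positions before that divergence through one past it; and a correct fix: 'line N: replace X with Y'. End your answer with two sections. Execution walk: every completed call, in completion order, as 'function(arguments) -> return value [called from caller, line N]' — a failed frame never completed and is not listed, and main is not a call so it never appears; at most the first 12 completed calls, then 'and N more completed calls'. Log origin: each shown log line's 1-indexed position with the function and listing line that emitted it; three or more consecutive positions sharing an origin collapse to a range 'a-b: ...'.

Answer: the defect is in main at line 56.
Key observation: The logs agree in full; only the final output differs.
Call chain: main.
First divergence: none (the log streams are identical).
Execution walk:
  scan_readings([10, 2, 3, 5, 11]) -> 11  [called from clip_value, line 28]
  gauge_drift([10, 2, 3, 5, 11], 2) -> 1  [called from clip_value, line 29]
  clip_value([10, 2, 3, 5, 11], 2) -> 11  [called from main, line 52]
  weigh_samples([10, 2, 3, 5, 11], 2) -> 1  [called from shape_report, line 43]
  shape_report([10, 2, 3, 5, 11], 2) -> 6  [called from main, line 54]
Log origins:
  1: emitted by main (line 51)
  2: emitted by clip_value (line 27)
  3: emitted by scan_readings (line 2)
  4: emitted by scan_readings (line 7)
  5: emitted by gauge_drift (line 11)
  6-10: emitted by gauge_drift (line 16)
  11: emitted by gauge_drift (line 17)
  12: emitted by clip_value (line 30)
  13: emitted by main (line 53)
  14: emitted by shape_report (line 42)
  15: emitted by weigh_samples (line 35)
  16: emitted by weigh_samples (line 38)
  17: emitted by shape_report (line 44)
  18: emitted by main (line 55)
A correct fix: line 56: replace `//` with `+`.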